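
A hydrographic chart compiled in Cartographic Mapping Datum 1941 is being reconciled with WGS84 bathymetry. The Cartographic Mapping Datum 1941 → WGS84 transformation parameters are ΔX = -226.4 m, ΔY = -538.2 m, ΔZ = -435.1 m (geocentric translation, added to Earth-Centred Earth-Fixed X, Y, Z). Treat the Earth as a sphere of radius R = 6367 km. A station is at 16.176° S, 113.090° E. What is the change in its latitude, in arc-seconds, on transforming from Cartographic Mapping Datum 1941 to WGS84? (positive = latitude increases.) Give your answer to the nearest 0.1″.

Δφ = -17.2″

sin φ = -0.278589, cos φ = 0.960410, sin λ = 0.919890, cos λ = -0.392177.
North component: ΔN = −sin φ cos λ·ΔX − sin φ sin λ·ΔY + cos φ·ΔZ = −(-0.278589)(-0.392177)(-226.4) − (-0.278589)(0.919890)(-538.2) + (0.960410)(-435.1) = -531.06 m.
1° of latitude spans πR/180 = 111125 m, so Δφ = -531.06 / 111125 × 3600 = -17.204″.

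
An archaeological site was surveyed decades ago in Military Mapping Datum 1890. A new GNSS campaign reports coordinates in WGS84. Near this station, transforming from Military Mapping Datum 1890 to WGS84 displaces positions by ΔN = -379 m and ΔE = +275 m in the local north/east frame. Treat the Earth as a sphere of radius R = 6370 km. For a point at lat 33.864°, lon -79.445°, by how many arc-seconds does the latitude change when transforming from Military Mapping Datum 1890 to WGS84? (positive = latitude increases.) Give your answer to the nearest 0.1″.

Δφ = -12.3″

On a sphere of radius R, 1 rad of latitude = R, so Δφ = ΔN / R = -379.0 / 6370000 = -5.9498e-05 rad = -12.272″.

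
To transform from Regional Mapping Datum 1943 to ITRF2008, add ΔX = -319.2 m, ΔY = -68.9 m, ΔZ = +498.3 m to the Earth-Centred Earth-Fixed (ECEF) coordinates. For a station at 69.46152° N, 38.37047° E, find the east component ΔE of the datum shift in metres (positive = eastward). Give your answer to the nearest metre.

ΔE = 144 m

At φ = 69.46152°, λ = 38.37047°: sin φ = 0.936437, cos φ = 0.350836, sin λ = 0.620744, cos λ = 0.784013.
ΔE = −sin λ·ΔX + cos λ·ΔY = −(0.620744)·(-319.2) + (0.784013)·(-68.9) = 144.12 m.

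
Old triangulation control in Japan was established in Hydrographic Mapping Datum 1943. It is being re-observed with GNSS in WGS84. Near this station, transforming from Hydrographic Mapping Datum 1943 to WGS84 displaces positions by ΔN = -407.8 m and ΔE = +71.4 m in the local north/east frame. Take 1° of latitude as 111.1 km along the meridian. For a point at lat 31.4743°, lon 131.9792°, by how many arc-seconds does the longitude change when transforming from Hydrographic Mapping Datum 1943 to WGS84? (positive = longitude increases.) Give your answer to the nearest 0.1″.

Δλ = 2.7″

At latitude 31.4743°, cos φ = 0.852874.
1° of longitude at this latitude = 111.1 × cos φ = 94.75 km, so Δλ = 71.4 / 94754.4 = 0.0007535° = 2.713″.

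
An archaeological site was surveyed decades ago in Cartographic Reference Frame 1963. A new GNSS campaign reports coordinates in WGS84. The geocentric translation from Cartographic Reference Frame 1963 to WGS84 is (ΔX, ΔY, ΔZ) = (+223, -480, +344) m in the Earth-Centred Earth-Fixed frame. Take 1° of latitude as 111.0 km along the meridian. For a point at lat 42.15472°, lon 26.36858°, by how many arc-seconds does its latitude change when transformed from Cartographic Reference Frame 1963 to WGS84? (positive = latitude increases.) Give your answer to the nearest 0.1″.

Δφ = 8.6″

sin φ = 0.671135, cos φ = 0.741335, sin λ = 0.444144, cos λ = 0.895955.
North component: ΔN = −sin φ cos λ·ΔX − sin φ sin λ·ΔY + cos φ·ΔZ = −(0.671135)(0.895955)(223) − (0.671135)(0.444144)(-480) + (0.741335)(344) = 264.01 m.
1° of latitude spans 111000 m, so Δφ = 264.01 / 111000 × 3600 = 8.562″.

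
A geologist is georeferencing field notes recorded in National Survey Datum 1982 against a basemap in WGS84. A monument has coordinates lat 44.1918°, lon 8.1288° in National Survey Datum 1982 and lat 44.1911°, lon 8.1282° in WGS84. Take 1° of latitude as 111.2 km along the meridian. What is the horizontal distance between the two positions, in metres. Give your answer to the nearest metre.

Δφ = 44.1911° − 44.1918° = -0.0007°; Δλ = 8.1282° − 8.1288° = -0.0006°.
ΔN = Δφ × 111200 = -77.8 m; ΔE = Δλ × 111200 × cos(44.1918°) = -0.0006 × 111200 × 0.717010 = -47.8 m.
Distance = √(ΔE² + ΔN²) = √((-47.8)² + (-77.8)²) = 91.4 m.

91 m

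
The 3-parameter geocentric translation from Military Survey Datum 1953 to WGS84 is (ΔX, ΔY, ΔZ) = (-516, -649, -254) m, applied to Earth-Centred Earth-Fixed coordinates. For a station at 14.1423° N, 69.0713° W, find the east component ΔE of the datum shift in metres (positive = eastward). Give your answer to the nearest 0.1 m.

The local east axis at (φ, λ) is (−sin λ, cos λ, 0), so ΔE = −sin(-69.0713°)·(-516) + cos(-69.0713°)·(-649) = -713.78 m.

ΔE = -713.8 m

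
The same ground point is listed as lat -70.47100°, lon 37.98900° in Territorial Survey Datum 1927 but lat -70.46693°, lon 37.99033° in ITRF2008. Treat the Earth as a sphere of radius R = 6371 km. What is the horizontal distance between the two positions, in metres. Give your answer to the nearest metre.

455 m

Δφ = -70.46693° − -70.47100° = +0.00407°; Δλ = 37.99033° − 37.98900° = +0.00133°.
1° along a meridian = πR/180 = 111195 m.
ΔN = Δφ × 111195 = 452.6 m; ΔE = Δλ × 111195 × cos(-70.47100°) = +0.00133 × 111195 × 0.334284 = 49.4 m.
Distance = √(ΔE² + ΔN²) = √(49.4² + 452.6²) = 455.3 m.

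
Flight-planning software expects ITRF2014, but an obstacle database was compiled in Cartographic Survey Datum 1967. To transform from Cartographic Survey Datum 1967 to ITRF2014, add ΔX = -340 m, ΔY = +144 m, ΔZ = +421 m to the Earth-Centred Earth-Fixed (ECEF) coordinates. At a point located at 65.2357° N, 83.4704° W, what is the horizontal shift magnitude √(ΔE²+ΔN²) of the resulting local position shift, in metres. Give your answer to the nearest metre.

The local east axis at (φ, λ) is (−sin λ, cos λ, 0), so ΔE = −sin(-83.4704°)·(-340) + cos(-83.4704°)·144 = -321.42 m.
The local north axis is (−sin φ cos λ, −sin φ sin λ, cos φ), giving ΔN = 35.108 + 129.909 + 176.351 = 341.37 m.
Horizontal magnitude = √(ΔE² + ΔN²) = √((-321.42)² + 341.37²) = 468.87 m.

469 m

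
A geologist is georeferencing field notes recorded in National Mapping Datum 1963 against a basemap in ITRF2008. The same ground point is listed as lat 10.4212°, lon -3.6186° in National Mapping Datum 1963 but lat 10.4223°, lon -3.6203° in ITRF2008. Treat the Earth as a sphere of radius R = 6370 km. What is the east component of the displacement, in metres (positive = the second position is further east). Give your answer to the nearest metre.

ΔE = -186 m

Δφ = 10.4223° − 10.4212° = +0.0011°; Δλ = -3.6203° − -3.6186° = -0.0017°.
1° along a meridian = πR/180 = 111177 m.
ΔN = Δφ × 111177 = 122.3 m; ΔE = Δλ × 111177 × cos(10.4212°) = -0.0017 × 111177 × 0.983505 = -185.9 m.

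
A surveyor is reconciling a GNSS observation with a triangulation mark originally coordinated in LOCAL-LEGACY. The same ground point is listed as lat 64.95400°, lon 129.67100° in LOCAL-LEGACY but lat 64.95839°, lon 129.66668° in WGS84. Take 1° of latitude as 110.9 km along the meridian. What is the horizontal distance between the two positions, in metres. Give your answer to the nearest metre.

Δφ = 64.95839° − 64.95400° = +0.00439°; Δλ = 129.66668° − 129.67100° = -0.00432°.
ΔN = Δφ × 110900 = 486.9 m; ΔE = Δλ × 110900 × cos(64.95400°) = -0.00432 × 110900 × 0.423346 = -202.8 m.
Distance = √(ΔE² + ΔN²) = √((-202.8)² + 486.9²) = 527.4 m.

527 m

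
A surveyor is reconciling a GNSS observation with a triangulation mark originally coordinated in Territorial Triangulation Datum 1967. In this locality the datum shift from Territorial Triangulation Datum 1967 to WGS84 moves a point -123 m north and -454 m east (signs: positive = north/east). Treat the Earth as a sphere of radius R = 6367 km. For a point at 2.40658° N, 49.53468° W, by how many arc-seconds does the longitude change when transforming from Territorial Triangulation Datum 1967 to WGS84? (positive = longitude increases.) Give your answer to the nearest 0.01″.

Δλ = -14.72″

At latitude 2.40658°, cos φ = 0.999118.
One radian of longitude at latitude φ spans R cos φ, so Δλ = ΔE / (R cos φ) = -454.0 / (6367000 × 0.999118) = -7.1368e-05 rad = -14.721″.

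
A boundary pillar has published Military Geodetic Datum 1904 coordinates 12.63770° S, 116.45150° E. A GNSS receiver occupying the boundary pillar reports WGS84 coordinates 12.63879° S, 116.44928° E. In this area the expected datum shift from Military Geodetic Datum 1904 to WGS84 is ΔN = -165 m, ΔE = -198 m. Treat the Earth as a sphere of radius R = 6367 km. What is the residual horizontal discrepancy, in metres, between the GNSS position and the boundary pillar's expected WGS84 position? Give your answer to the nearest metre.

Observed coordinate differences: Δφ = -0.00109°, Δλ = -0.00222°.
Converting to metres (1° lat = 111125 m, cos φ = 0.975773): observed ΔN = -121.1 m, observed ΔE = -240.7 m.
Subtracting the expected shift leaves a residual of -121.1 − (-165) = 43.9 m north and -240.7 − (-198) = -42.7 m east.
Residual distance = √(43.9² + (-42.7)²) = 61.2 m.

61 m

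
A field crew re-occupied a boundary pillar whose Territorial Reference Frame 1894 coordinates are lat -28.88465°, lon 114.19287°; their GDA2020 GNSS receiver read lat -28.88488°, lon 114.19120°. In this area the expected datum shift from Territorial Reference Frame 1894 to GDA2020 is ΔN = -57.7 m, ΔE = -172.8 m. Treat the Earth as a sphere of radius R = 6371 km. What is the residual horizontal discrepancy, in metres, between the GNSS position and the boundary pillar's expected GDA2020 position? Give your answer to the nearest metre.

Observed coordinate differences: Δφ = -0.00023°, Δλ = -0.00167°.
Converting to metres (1° lat = 111195 m, cos φ = 0.875594): observed ΔN = -25.6 m, observed ΔE = -162.6 m.
Subtracting the expected shift leaves a residual of -25.6 − (-57.7) = 32.1 m north and -162.6 − (-172.8) = 10.2 m east.
Residual distance = √(32.1² + 10.2²) = 33.7 m.

34 m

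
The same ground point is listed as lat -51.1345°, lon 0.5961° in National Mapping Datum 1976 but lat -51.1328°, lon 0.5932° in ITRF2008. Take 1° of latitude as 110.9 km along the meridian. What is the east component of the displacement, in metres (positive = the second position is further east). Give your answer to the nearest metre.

ΔE = -202 m

Δφ = -51.1328° − -51.1345° = +0.0017°; Δλ = 0.5932° − 0.5961° = -0.0029°.
ΔN = Δφ × 110900 = 188.5 m; ΔE = Δλ × 110900 × cos(-51.1345°) = -0.0029 × 110900 × 0.627494 = -201.8 m.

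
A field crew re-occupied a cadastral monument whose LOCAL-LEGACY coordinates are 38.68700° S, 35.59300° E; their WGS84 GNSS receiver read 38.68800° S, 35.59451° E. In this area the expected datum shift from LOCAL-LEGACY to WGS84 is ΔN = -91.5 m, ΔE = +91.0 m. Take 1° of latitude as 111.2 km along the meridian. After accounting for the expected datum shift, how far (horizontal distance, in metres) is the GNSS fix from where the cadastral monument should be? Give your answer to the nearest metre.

Observed coordinate differences: Δφ = -0.00100°, Δλ = +0.00151°.
Converting to metres (1° lat = 111200 m, cos φ = 0.780572): observed ΔN = -111.2 m, observed ΔE = 131.1 m.
Subtracting the expected shift leaves a residual of -111.2 − (-91.5) = -19.7 m north and 131.1 − (91.0) = 40.1 m east.
Residual distance = √((-19.7)² + 40.1²) = 44.6 m.

45 m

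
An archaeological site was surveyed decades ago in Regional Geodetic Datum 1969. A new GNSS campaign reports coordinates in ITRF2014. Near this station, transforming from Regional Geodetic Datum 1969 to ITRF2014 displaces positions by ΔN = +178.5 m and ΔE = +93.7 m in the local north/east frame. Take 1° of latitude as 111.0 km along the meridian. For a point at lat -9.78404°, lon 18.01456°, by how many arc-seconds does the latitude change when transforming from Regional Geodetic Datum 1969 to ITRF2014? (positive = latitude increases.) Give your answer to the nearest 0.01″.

1° of latitude = 111.0 km, so Δφ = 178.5 / 111000 = 0.0016081° = 5.789″.

Δφ = 5.79″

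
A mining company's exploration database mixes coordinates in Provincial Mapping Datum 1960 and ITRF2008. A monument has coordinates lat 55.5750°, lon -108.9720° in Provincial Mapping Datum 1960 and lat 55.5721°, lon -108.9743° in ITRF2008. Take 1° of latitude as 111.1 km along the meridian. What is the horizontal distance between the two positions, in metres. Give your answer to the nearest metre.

Δφ = 55.5721° − 55.5750° = -0.0029°; Δλ = -108.9743° − -108.9720° = -0.0023°.
ΔN = Δφ × 111100 = -322.2 m; ΔE = Δλ × 111100 × cos(55.5750°) = -0.0023 × 111100 × 0.565327 = -144.5 m.
Distance = √(ΔE² + ΔN²) = √((-144.5)² + (-322.2)²) = 353.1 m.

353 m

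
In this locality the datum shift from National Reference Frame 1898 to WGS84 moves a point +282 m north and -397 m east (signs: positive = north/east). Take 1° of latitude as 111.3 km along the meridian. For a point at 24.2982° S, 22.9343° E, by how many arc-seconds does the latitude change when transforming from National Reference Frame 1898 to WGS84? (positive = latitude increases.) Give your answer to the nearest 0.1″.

Δφ = 9.1″

1° of latitude = 111.3 km, so Δφ = 282.0 / 111300 = 0.0025337° = 9.121″.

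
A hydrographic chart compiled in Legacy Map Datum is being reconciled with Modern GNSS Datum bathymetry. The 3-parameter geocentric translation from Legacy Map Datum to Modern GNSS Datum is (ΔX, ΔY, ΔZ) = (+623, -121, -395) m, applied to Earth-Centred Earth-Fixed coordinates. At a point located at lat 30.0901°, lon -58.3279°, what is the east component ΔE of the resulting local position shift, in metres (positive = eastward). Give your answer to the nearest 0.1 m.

ΔE = 466.7 m

The local east axis at (φ, λ) is (−sin λ, cos λ, 0), so ΔE = −sin(-58.3279°)·623 + cos(-58.3279°)·(-121) = 466.68 m.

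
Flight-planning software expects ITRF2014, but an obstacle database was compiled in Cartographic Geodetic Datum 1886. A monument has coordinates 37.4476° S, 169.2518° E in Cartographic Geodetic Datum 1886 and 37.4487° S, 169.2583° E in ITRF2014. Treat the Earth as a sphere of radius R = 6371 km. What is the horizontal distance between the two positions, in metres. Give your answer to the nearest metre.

587 m

Δφ = -37.4487° − -37.4476° = -0.0011°; Δλ = 169.2583° − 169.2518° = +0.0065°.
1° along a meridian = πR/180 = 111195 m.
ΔN = Δφ × 111195 = -122.3 m; ΔE = Δλ × 111195 × cos(-37.4476°) = +0.0065 × 111195 × 0.793910 = 573.8 m.
Distance = √(ΔE² + ΔN²) = √(573.8² + (-122.3)²) = 586.7 m.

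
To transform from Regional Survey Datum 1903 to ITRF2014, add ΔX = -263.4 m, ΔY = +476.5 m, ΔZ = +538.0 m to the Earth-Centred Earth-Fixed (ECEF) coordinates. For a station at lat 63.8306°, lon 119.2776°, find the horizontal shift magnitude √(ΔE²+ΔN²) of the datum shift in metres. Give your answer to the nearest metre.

The local east axis at (φ, λ) is (−sin λ, cos λ, 0), so ΔE = −sin(119.2776°)·(-263.4) + cos(119.2776°)·476.5 = -3.27 m.
The local north axis is (−sin φ cos λ, −sin φ sin λ, cos φ), giving ΔN = -115.609 − 373.027 + 237.272 = -251.36 m.
Horizontal magnitude = √(ΔE² + ΔN²) = √((-3.27)² + (-251.36)²) = 251.39 m.

251 m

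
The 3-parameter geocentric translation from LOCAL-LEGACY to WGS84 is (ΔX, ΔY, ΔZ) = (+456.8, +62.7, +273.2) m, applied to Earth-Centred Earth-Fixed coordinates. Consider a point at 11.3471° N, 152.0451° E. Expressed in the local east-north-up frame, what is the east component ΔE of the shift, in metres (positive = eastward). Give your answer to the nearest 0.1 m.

The local east axis at (φ, λ) is (−sin λ, cos λ, 0), so ΔE = −sin(152.0451°)·456.8 + cos(152.0451°)·62.7 = -269.52 m.

ΔE = -269.5 m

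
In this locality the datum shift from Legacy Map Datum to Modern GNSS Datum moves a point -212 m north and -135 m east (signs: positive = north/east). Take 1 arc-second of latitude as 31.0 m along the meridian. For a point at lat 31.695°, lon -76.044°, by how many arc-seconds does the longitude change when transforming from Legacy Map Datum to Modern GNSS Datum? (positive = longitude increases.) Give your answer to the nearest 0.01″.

At latitude 31.695°, cos φ = 0.850857.
1″ of longitude at this latitude = 31.00 × cos φ = 26.3766 m, so Δλ = -135.0 / 26.3766 = -5.118″.

Δλ = -5.12″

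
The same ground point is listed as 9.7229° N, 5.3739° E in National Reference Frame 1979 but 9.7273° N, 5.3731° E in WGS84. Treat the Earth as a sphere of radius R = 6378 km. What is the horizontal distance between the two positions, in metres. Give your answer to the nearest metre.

Δφ = 9.7273° − 9.7229° = +0.0044°; Δλ = 5.3731° − 5.3739° = -0.0008°.
1° along a meridian = πR/180 = 111317 m.
ΔN = Δφ × 111317 = 489.8 m; ΔE = Δλ × 111317 × cos(9.7229°) = -0.0008 × 111317 × 0.985636 = -87.8 m.
Distance = √(ΔE² + ΔN²) = √((-87.8)² + 489.8²) = 497.6 m.

498 m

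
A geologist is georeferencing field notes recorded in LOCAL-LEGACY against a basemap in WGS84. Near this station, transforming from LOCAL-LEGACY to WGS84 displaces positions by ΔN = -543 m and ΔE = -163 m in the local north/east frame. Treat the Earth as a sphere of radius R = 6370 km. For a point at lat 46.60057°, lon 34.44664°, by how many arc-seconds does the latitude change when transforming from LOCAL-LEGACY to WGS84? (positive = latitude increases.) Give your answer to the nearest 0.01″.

Δφ = -17.58″

On a sphere of radius R, 1 rad of latitude = R, so Δφ = ΔN / R = -543.0 / 6370000 = -8.5243e-05 rad = -17.583″.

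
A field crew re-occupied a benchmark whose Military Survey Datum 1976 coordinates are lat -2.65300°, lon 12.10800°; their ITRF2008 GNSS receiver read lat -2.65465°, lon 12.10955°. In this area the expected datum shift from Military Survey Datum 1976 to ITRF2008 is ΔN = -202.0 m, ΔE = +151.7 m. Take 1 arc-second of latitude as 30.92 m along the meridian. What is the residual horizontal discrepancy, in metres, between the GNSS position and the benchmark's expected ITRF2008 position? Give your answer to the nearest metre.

Observed coordinate differences: Δφ = -0.00165°, Δλ = +0.00155°.
Converting to metres (1° lat = 111312 m, cos φ = 0.998928): observed ΔN = -183.7 m, observed ΔE = 172.3 m.
Subtracting the expected shift leaves a residual of -183.7 − (-202.0) = 18.3 m north and 172.3 − (151.7) = 20.6 m east.
Residual distance = √(18.3² + 20.6²) = 27.6 m.

28 m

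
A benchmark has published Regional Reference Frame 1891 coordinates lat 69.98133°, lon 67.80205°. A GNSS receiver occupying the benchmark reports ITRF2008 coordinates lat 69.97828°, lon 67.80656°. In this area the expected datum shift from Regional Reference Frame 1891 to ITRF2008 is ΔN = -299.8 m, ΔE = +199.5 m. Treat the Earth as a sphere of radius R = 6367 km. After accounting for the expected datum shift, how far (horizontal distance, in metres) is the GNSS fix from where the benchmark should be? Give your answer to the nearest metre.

48 m

Observed coordinate differences: Δφ = -0.00305°, Δλ = +0.00451°.
Converting to metres (1° lat = 111125 m, cos φ = 0.342326): observed ΔN = -338.9 m, observed ΔE = 171.6 m.
Subtracting the expected shift leaves a residual of -338.9 − (-299.8) = -39.1 m north and 171.6 − (199.5) = -27.9 m east.
Residual distance = √((-39.1)² + (-27.9)²) = 48.1 m.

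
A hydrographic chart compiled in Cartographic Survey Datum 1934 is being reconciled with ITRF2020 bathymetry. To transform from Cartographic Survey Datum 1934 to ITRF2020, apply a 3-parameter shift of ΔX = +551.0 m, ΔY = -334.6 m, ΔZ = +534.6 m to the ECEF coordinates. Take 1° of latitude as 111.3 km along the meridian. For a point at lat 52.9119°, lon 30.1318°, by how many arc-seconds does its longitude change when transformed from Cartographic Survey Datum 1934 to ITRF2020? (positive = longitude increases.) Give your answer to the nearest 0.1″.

Δλ = -30.4″

sin φ = 0.797709, cos φ = 0.603042, sin λ = 0.501991, cos λ = 0.864873.
East component: ΔE = −sin λ·ΔX + cos λ·ΔY = −(0.501991)(551.0) + (0.864873)(-334.6) = -565.98 m.
1° of latitude spans 111300 m; at latitude φ, 1° of longitude spans that × cos φ = 67118.6 m, so Δλ = -565.98 / 67118.6 × 3600 = -30.357″.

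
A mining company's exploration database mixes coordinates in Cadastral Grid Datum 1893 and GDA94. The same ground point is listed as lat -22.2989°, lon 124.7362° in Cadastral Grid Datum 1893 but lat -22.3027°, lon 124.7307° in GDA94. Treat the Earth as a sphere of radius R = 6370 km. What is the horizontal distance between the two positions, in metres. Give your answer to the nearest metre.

706 m

Δφ = -22.3027° − -22.2989° = -0.0038°; Δλ = 124.7307° − 124.7362° = -0.0055°.
1° along a meridian = πR/180 = 111177 m.
ΔN = Δφ × 111177 = -422.5 m; ΔE = Δλ × 111177 × cos(-22.2989°) = -0.0055 × 111177 × 0.925217 = -565.7 m.
Distance = √(ΔE² + ΔN²) = √((-565.7)² + (-422.5)²) = 706.1 m.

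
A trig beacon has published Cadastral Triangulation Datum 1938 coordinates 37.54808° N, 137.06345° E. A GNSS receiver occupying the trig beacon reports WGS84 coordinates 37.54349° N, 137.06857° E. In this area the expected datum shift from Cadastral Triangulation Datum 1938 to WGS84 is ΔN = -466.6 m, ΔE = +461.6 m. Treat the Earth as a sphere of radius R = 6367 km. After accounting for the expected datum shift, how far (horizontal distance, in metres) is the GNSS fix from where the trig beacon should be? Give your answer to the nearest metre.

Observed coordinate differences: Δφ = -0.00459°, Δλ = +0.00512°.
Converting to metres (1° lat = 111125 m, cos φ = 0.792842): observed ΔN = -510.1 m, observed ΔE = 451.1 m.
Subtracting the expected shift leaves a residual of -510.1 − (-466.6) = -43.5 m north and 451.1 − (461.6) = -10.5 m east.
Residual distance = √((-43.5)² + (-10.5)²) = 44.7 m.

45 m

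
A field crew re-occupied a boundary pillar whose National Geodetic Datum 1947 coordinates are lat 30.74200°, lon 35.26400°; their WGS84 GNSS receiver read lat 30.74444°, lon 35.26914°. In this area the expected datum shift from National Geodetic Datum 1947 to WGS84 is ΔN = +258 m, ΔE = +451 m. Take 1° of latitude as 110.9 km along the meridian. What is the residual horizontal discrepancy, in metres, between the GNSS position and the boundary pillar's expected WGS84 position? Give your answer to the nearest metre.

Observed coordinate differences: Δφ = +0.00244°, Δλ = +0.00514°.
Converting to metres (1° lat = 110900 m, cos φ = 0.859478): observed ΔN = 270.6 m, observed ΔE = 489.9 m.
Subtracting the expected shift leaves a residual of 270.6 − (258) = 12.6 m north and 489.9 − (451) = 38.9 m east.
Residual distance = √(12.6² + 38.9²) = 40.9 m.

41 m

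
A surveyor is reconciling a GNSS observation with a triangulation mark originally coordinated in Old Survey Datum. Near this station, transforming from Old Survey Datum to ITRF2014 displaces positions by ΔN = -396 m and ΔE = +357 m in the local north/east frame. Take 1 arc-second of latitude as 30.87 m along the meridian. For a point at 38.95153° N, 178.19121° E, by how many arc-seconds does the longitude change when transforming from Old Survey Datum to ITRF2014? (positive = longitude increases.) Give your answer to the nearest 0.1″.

At latitude 38.95153°, cos φ = 0.777678.
1″ of longitude at this latitude = 30.87 × cos φ = 24.0069 m, so Δλ = 357.0 / 24.0069 = 14.871″.

Δλ = 14.9″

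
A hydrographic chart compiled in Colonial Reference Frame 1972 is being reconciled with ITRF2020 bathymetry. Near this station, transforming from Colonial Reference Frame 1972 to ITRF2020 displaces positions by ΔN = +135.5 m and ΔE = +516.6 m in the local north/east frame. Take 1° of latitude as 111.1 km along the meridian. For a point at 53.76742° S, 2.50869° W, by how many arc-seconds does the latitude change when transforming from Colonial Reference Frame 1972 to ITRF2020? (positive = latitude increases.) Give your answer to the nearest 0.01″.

1° of latitude = 111.1 km, so Δφ = 135.5 / 111100 = 0.0012196° = 4.391″.

Δφ = 4.39″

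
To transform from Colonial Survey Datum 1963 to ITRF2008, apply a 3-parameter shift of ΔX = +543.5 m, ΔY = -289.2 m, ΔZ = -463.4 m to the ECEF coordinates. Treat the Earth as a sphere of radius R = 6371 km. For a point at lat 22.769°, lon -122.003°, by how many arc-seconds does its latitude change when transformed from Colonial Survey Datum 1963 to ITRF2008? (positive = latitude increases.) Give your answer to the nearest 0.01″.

Δφ = -13.30″

sin φ = 0.387017, cos φ = 0.922073, sin λ = -0.848020, cos λ = -0.529964.
North component: ΔN = −sin φ cos λ·ΔX − sin φ sin λ·ΔY + cos φ·ΔZ = −(0.387017)(-0.529964)(543.5) − (0.387017)(-0.848020)(-289.2) + (0.922073)(-463.4) = -410.73 m.
1° of latitude spans πR/180 = 111195 m, so Δφ = -410.73 / 111195 × 3600 = -13.298″.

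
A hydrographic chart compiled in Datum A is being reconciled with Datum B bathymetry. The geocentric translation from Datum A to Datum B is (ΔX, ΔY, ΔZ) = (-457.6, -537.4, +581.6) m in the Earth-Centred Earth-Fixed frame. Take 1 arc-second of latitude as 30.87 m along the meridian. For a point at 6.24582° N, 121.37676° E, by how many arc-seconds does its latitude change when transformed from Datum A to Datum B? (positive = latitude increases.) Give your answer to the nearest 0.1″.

Δφ = 19.5″

sin φ = 0.108794, cos φ = 0.994064, sin λ = 0.853762, cos λ = -0.520663.
North component: ΔN = −sin φ cos λ·ΔX − sin φ sin λ·ΔY + cos φ·ΔZ = −(0.108794)(-0.520663)(-457.6) − (0.108794)(0.853762)(-537.4) + (0.994064)(581.6) = 602.14 m.
1° of latitude spans 3600 × 30.87 = 111132 m, so Δφ = 602.14 / 111132 × 3600 = 19.506″.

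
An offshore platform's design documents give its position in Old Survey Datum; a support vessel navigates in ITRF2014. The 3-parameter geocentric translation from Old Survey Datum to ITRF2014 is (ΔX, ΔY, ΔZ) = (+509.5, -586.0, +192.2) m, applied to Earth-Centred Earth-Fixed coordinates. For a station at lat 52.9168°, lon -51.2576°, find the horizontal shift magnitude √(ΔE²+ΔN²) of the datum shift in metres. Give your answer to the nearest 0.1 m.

At φ = 52.9168°, λ = -51.2576°: sin φ = 0.797761, cos φ = 0.602974, sin λ = -0.779968, cos λ = 0.625820.
ΔE = −sin λ·ΔX + cos λ·ΔY = −(-0.779968)·(509.5) + (0.625820)·(-586.0) = 30.66 m.
ΔN = −sin φ cos λ·ΔX − sin φ sin λ·ΔY + cos φ·ΔZ = −(0.797761)(0.625820)(509.5) − (0.797761)(-0.779968)(-586.0) + (0.602974)(192.2) = -503.10 m.
Horizontal magnitude = √(ΔE² + ΔN²) = √(30.66² + (-503.10)²) = 504.04 m.

504.0 m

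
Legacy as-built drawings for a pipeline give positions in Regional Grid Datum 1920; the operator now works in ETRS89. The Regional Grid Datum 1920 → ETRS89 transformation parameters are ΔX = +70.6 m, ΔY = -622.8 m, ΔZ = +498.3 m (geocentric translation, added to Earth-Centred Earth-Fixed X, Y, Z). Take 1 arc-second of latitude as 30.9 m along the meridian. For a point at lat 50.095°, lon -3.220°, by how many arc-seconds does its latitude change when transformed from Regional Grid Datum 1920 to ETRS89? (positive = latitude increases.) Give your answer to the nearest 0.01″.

Δφ = 7.73″

sin φ = 0.767109, cos φ = 0.641517, sin λ = -0.056170, cos λ = 0.998421.
North component: ΔN = −sin φ cos λ·ΔX − sin φ sin λ·ΔY + cos φ·ΔZ = −(0.767109)(0.998421)(70.6) − (0.767109)(-0.056170)(-622.8) + (0.641517)(498.3) = 238.76 m.
1° of latitude spans 3600 × 30.90 = 111240 m, so Δφ = 238.76 / 111240 × 3600 = 7.727″.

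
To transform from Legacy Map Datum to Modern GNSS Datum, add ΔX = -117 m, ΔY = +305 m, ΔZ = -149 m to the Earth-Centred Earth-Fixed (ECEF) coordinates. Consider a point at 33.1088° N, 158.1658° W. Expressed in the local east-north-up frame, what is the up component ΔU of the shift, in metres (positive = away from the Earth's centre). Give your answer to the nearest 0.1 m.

ΔU = -85.4 m

At φ = 33.1088°, λ = -158.1658°: sin φ = 0.546231, cos φ = 0.837635, sin λ = -0.371922, cos λ = -0.928264.
ΔU = cos φ cos λ·ΔX + cos φ sin λ·ΔY + sin φ·ΔZ = (0.837635)(-0.928264)(-117) + (0.837635)(-0.371922)(305) + (0.546231)(-149) = -85.43 m.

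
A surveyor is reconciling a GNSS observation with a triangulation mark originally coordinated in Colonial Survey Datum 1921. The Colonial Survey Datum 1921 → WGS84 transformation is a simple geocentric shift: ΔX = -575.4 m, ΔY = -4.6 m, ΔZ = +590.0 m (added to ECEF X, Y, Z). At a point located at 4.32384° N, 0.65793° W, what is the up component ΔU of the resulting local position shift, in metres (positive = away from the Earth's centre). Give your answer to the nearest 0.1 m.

ΔU = -529.2 m

The local up (radial) axis is (cos φ cos λ, cos φ sin λ, sin φ), giving ΔU = -573.724 + 0.053 + 44.482 = -529.19 m.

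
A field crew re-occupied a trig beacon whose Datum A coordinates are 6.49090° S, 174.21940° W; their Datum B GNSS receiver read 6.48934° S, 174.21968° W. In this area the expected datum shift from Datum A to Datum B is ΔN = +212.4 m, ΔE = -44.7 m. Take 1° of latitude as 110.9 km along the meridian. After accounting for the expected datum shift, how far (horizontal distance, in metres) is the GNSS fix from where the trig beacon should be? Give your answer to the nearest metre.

42 m

Observed coordinate differences: Δφ = +0.00156°, Δλ = -0.00028°.
Converting to metres (1° lat = 110900 m, cos φ = 0.993590): observed ΔN = 173.0 m, observed ΔE = -30.9 m.
Subtracting the expected shift leaves a residual of 173.0 − (212.4) = -39.4 m north and -30.9 − (-44.7) = 13.8 m east.
Residual distance = √((-39.4)² + 13.8²) = 41.8 m.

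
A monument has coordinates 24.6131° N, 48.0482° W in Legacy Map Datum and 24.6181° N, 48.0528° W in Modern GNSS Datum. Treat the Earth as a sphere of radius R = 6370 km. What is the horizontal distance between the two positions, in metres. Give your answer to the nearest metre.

Δφ = 24.6181° − 24.6131° = +0.0050°; Δλ = -48.0528° − -48.0482° = -0.0046°.
1° along a meridian = πR/180 = 111177 m.
ΔN = Δφ × 111177 = 555.9 m; ΔE = Δλ × 111177 × cos(24.6131°) = -0.0046 × 111177 × 0.909141 = -464.9 m.
Distance = √(ΔE² + ΔN²) = √((-464.9)² + 555.9²) = 724.7 m.

725 m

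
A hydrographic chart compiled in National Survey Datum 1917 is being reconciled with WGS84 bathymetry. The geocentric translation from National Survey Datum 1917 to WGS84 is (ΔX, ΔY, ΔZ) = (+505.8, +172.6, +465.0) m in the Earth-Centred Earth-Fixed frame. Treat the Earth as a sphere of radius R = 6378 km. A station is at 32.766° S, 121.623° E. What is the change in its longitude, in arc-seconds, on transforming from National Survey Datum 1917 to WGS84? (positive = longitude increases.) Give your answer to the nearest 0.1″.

Δλ = -20.0″

sin φ = -0.541209, cos φ = 0.840888, sin λ = 0.851517, cos λ = -0.524328.
East component: ΔE = −sin λ·ΔX + cos λ·ΔY = −(0.851517)(505.8) + (-0.524328)(172.6) = -521.20 m.
1° of latitude spans πR/180 = 111317 m; at latitude φ, 1° of longitude spans that × cos φ = 93605.2 m, so Δλ = -521.20 / 93605.2 × 3600 = -20.045″.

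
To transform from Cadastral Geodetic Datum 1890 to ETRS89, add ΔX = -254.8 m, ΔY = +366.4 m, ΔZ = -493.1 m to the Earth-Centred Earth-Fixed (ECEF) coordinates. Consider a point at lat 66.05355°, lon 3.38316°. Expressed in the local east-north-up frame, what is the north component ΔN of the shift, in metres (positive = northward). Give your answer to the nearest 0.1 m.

ΔN = 12.6 m

The local north axis is (−sin φ cos λ, −sin φ sin λ, cos φ), giving ΔN = 232.462 − 19.761 − 200.141 = 12.56 m.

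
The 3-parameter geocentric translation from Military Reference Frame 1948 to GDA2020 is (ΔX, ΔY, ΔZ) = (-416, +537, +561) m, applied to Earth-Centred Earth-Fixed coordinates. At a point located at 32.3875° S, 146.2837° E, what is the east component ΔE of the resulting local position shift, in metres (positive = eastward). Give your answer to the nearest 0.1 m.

ΔE = -215.8 m

At φ = -32.3875°, λ = 146.2837°: sin φ = -0.535643, cos φ = 0.844445, sin λ = 0.555081, cos λ = -0.831796.
ΔE = −sin λ·ΔX + cos λ·ΔY = −(0.555081)·(-416) + (-0.831796)·(537) = -215.76 m.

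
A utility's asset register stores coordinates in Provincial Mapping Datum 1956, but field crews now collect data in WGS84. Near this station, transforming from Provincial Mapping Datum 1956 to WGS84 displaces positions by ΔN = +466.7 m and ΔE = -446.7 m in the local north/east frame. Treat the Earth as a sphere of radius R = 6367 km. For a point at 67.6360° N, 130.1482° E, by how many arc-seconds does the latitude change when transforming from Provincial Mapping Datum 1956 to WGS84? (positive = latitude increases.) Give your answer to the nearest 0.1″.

Δφ = 15.1″

On a sphere of radius R, 1 rad of latitude = R, so Δφ = ΔN / R = 466.7 / 6367000 = 7.3300e-05 rad = 15.119″.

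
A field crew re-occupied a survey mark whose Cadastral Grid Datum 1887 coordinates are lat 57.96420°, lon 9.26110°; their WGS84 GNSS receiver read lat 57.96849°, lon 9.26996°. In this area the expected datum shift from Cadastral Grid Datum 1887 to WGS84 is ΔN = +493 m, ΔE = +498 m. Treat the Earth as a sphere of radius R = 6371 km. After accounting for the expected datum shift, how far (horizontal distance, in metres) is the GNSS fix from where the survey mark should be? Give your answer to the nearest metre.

Observed coordinate differences: Δφ = +0.00429°, Δλ = +0.00886°.
Converting to metres (1° lat = 111195 m, cos φ = 0.530449): observed ΔN = 477.0 m, observed ΔE = 522.6 m.
Subtracting the expected shift leaves a residual of 477.0 − (493) = -16.0 m north and 522.6 − (498) = 24.6 m east.
Residual distance = √((-16.0)² + 24.6²) = 29.3 m.

29 m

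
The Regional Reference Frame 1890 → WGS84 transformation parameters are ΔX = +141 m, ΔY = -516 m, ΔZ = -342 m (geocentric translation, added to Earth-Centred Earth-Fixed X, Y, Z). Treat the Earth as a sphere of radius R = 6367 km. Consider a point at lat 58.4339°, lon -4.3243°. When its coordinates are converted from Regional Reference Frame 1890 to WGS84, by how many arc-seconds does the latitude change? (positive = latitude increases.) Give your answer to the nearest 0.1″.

sin φ = 0.852037, cos φ = 0.523482, sin λ = -0.075402, cos λ = 0.997153.
North component: ΔN = −sin φ cos λ·ΔX − sin φ sin λ·ΔY + cos φ·ΔZ = −(0.852037)(0.997153)(141) − (0.852037)(-0.075402)(-516) + (0.523482)(-342) = -331.98 m.
1° of latitude spans πR/180 = 111125 m, so Δφ = -331.98 / 111125 × 3600 = -10.755″.

Δφ = -10.8″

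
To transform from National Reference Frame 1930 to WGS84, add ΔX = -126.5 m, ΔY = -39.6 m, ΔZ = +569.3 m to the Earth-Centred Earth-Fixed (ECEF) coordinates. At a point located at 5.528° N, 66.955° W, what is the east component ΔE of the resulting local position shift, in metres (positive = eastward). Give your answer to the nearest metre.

ΔE = -132 m

The local east axis at (φ, λ) is (−sin λ, cos λ, 0), so ΔE = −sin(-66.955°)·(-126.5) + cos(-66.955°)·(-39.6) = -131.91 m.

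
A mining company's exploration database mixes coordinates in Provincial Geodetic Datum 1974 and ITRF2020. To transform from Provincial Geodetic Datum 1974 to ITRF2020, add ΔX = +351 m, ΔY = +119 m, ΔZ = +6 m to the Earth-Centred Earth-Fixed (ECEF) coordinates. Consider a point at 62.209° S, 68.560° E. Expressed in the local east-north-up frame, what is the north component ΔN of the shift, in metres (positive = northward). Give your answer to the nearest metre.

The local north axis is (−sin φ cos λ, −sin φ sin λ, cos φ), giving ΔN = 113.501 + 97.989 + 2.797 = 214.29 m.

ΔN = 214 m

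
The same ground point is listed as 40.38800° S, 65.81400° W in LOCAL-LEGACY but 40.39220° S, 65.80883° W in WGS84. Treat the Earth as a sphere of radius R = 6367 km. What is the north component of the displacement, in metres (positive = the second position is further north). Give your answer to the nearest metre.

Δφ = -40.39220° − -40.38800° = -0.00420°; Δλ = -65.80883° − -65.81400° = +0.00517°.
1° along a meridian = πR/180 = 111125 m.
ΔN = Δφ × 111125 = -466.7 m; ΔE = Δλ × 111125 × cos(-40.38800°) = +0.00517 × 111125 × 0.761674 = 437.6 m.

ΔN = -467 m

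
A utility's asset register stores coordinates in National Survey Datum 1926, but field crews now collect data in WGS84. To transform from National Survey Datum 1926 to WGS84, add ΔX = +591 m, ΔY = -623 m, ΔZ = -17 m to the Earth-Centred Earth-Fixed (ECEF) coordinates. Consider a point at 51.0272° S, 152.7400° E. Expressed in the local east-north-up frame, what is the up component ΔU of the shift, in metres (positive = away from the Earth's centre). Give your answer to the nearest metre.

At φ = -51.0272°, λ = 152.7400°: sin φ = -0.777445, cos φ = 0.628951, sin λ = 0.458029, cos λ = -0.888937.
ΔU = cos φ cos λ·ΔX + cos φ sin λ·ΔY + sin φ·ΔZ = (0.628951)(-0.888937)(591) + (0.628951)(0.458029)(-623) + (-0.777445)(-17) = -496.68 m.

ΔU = -497 m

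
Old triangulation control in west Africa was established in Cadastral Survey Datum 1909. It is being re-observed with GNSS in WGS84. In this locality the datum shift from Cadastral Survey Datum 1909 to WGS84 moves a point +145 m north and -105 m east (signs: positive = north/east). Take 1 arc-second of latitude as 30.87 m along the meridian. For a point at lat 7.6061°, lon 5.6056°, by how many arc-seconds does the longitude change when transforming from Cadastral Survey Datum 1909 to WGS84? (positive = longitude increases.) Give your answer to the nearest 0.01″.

At latitude 7.6061°, cos φ = 0.991201.
1″ of longitude at this latitude = 30.87 × cos φ = 30.5984 m, so Δλ = -105.0 / 30.5984 = -3.432″.

Δλ = -3.43″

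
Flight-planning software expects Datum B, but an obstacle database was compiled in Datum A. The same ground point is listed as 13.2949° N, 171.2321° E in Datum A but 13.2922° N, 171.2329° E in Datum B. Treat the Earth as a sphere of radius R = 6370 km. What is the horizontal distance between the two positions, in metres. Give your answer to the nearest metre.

Δφ = 13.2922° − 13.2949° = -0.0027°; Δλ = 171.2329° − 171.2321° = +0.0008°.
1° along a meridian = πR/180 = 111177 m.
ΔN = Δφ × 111177 = -300.2 m; ΔE = Δλ × 111177 × cos(13.2949°) = +0.0008 × 111177 × 0.973199 = 86.6 m.
Distance = √(ΔE² + ΔN²) = √(86.6² + (-300.2)²) = 312.4 m.

312 m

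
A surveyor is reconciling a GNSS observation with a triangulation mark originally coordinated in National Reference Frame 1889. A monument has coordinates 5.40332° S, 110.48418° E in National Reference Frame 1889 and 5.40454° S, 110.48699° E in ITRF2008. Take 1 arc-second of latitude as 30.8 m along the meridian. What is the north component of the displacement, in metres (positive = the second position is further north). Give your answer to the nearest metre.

ΔN = -135 m

Δφ = -5.40454° − -5.40332° = -0.00122°; Δλ = 110.48699° − 110.48418° = +0.00281°.
1° of latitude = 3600 × 30.80 = 110880 m.
ΔN = Δφ × 110880 = -135.3 m; ΔE = Δλ × 110880 × cos(-5.40332°) = +0.00281 × 110880 × 0.995557 = 310.2 m.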